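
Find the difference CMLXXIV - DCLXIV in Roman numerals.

CMLXXIV = 974
DCLXIV = 664
974 - 664 = 310

CCCX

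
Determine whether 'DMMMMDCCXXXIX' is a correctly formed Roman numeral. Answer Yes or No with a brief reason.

'DMMMMDCCXXXIX': More than 3 consecutive M's

No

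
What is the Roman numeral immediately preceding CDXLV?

CDXLV = 445, so the previous integer is 445 - 1 = 444

CDXLIV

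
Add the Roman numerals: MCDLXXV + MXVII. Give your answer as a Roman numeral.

MCDLXXV = 1475
MXVII = 1017
1475 + 1017 = 2492

MMCDXCII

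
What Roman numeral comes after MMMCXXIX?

MMMCXXIX = 3129; next is 3130

MMMCXXX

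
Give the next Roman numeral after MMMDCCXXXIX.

MMMDCCXXXIX = 3739, so the next integer is 3739 + 1 = 3740

MMMDCCXL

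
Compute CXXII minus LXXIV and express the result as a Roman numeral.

CXXII = 122
LXXIV = 74
122 - 74 = 48

XLVIII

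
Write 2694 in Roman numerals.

Convert 2694 to Roman numerals:
  2694 contains 2×1000 (MM)
  694 contains 1×500 (D)
  194 contains 1×100 (C)
  94 contains 1×90 (XC)
  4 contains 1×4 (IV)

MMDCXCIV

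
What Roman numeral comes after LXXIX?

LXXIX = 79; next is 80

LXXX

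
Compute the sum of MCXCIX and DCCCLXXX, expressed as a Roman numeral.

MCXCIX = 1199
DCCCLXXX = 880
1199 + 880 = 2079

MMLXXIX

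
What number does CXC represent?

CXC: C=100, XC=90
100 + 90 = 190

190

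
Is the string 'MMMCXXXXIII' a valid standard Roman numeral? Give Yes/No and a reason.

'MMMCXXXXIII': More than 3 consecutive X's

No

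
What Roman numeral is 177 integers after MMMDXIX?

MMMDXIX = 3519
3519 + 177 = 3696

MMMDCXCVI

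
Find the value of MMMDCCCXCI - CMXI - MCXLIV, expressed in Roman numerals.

MMMDCCCXCI = 3891, CMXI = 911, MCXLIV = 1144
3891 - 911 = 2980
2980 - 1144 = 1836

MDCCCXXXVI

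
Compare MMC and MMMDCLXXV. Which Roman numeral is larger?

MMC = 2100
MMMDCLXXV = 3675
3675 is larger

MMMDCLXXV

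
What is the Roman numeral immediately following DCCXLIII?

DCCXLIII = 743, so the next integer is 743 + 1 = 744

DCCXLIV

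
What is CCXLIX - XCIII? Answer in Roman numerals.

CCXLIX = 249
XCIII = 93
249 - 93 = 156

CLVI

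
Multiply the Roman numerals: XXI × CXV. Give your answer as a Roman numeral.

XXI = 21
CXV = 115
21 × 115 = 2415

MMCDXV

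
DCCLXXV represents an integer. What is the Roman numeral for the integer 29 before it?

DCCLXXV = 775
775 - 29 = 746

DCCXLVI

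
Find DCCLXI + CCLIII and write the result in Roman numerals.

DCCLXI = 761
CCLIII = 253
761 + 253 = 1014

MXIV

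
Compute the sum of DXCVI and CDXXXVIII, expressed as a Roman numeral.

DXCVI = 596
CDXXXVIII = 438
596 + 438 = 1034

MXXXIV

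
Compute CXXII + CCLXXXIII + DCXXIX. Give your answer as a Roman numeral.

CXXII = 122, CCLXXXIII = 283, DCXXIX = 629
122 + 283 = 405
405 + 629 = 1034

MXXXIV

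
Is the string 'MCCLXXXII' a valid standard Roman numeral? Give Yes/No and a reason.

'MCCLXXXII': Check the rules: uses only the symbols I, V, X, L, C, D, M; no symbol is repeated more than three times in a row; V, L and D each appear at most once; no smaller symbol precedes a larger one (values never increase from left to right). Value: M (1000) + C (100) + C (100) + L (50) + X (10) + X (10) + X (10) + I (1) + I (1) = 1282. So it is a valid standard Roman numeral.

Yes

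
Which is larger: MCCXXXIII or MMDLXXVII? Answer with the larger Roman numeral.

MCCXXXIII = 1233
MMDLXXVII = 2577
2577 is larger

MMDLXXVII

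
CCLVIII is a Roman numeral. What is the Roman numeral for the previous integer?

CCLVIII = 258; previous is 257

CCLVII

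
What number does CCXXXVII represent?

CCXXXVII: C=100, C=100, X=10, X=10, X=10, V=5, I=1, I=1
100 + 100 + 10 + 10 + 10 + 5 + 1 + 1 = 237

237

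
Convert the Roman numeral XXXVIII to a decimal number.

XXXVIII: X=10, X=10, X=10, V=5, I=1, I=1, I=1
10 + 10 + 10 + 5 + 1 + 1 + 1 = 38

38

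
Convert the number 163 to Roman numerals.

Convert 163 to Roman numerals:
  163 contains 1×100 (C)
  63 contains 1×50 (L)
  13 contains 1×10 (X)
  3 contains 3×1 (III)

CLXIII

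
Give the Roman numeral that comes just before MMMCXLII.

MMMCXLII = 3142, so the previous integer is 3142 - 1 = 3141

MMMCXLI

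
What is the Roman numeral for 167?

Convert 167 to Roman numerals:
  167 contains 1×100 (C)
  67 contains 1×50 (L)
  17 contains 1×10 (X)
  7 contains 1×5 (V)
  2 contains 2×1 (II)

CLXVII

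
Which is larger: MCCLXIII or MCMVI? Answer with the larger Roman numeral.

MCCLXIII = 1263
MCMVI = 1906
1906 is larger

MCMVI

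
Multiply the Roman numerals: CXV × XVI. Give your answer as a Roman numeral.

CXV = 115
XVI = 16
115 × 16 = 1840

MDCCCXL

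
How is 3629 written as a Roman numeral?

Convert 3629 to Roman numerals:
  3629 contains 3×1000 (MMM)
  629 contains 1×500 (D)
  129 contains 1×100 (C)
  29 contains 2×10 (XX)
  9 contains 1×9 (IX)

MMMDCXXIX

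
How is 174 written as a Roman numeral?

Convert 174 to Roman numerals:
  174 contains 1×100 (C)
  74 contains 1×50 (L)
  24 contains 2×10 (XX)
  4 contains 1×4 (IV)

CLXXIV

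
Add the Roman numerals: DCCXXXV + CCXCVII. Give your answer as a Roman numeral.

DCCXXXV = 735
CCXCVII = 297
735 + 297 = 1032

MXXXII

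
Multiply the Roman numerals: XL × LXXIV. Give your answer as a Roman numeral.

XL = 40
LXXIV = 74
40 × 74 = 2960

MMCMLX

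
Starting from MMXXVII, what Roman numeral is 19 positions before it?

MMXXVII = 2027
2027 - 19 = 2008

MMVIII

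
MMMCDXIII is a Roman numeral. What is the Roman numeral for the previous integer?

MMMCDXIII = 3413, so the previous integer is 3413 - 1 = 3412

MMMCDXII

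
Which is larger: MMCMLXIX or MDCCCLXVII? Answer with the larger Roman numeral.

MMCMLXIX = 2969
MDCCCLXVII = 1867
2969 is larger

MMCMLXIX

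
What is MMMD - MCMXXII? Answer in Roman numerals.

MMMD = 3500
MCMXXII = 1922
3500 - 1922 = 1578

MDLXXVIII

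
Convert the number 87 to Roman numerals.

Convert 87 to Roman numerals:
  87 contains 1×50 (L)
  37 contains 3×10 (XXX)
  7 contains 1×5 (V)
  2 contains 2×1 (II)

LXXXVII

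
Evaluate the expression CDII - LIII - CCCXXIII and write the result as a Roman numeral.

CDII = 402, LIII = 53, CCCXXIII = 323
402 - 53 = 349
349 - 323 = 26

XXVI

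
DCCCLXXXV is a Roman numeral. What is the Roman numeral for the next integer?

DCCCLXXXV = 885; next is 886

DCCCLXXXVI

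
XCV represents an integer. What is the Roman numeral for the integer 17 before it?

XCV = 95
95 - 17 = 78

LXXVIII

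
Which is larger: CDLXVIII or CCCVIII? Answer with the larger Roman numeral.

CDLXVIII = 468
CCCVIII = 308
468 is larger

CDLXVIII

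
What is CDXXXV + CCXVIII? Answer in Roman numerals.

CDXXXV = 435
CCXVIII = 218
435 + 218 = 653

DCLIII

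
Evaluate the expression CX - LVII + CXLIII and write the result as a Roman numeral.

CX = 110, LVII = 57, CXLIII = 143
110 - 57 = 53
53 + 143 = 196

CXCVI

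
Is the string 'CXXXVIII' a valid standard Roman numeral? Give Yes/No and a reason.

'CXXXVIII': Check the rules: uses only the symbols I, V, X, L, C, D, M; no symbol is repeated more than three times in a row; V, L and D each appear at most once; no smaller symbol precedes a larger one (values never increase from left to right). Value: C (100) + X (10) + X (10) + X (10) + V (5) + I (1) + I (1) + I (1) = 138. So it is a valid standard Roman numeral.

Yes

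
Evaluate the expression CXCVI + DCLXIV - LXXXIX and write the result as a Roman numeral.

CXCVI = 196, DCLXIV = 664, LXXXIX = 89
196 + 664 = 860
860 - 89 = 771

DCCLXXI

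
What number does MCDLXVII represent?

MCDLXVII: M=1000, CD=400, L=50, X=10, V=5, I=1, I=1
1000 + 400 + 50 + 10 + 5 + 1 + 1 = 1467

1467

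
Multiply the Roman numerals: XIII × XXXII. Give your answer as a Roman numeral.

XIII = 13
XXXII = 32
13 × 32 = 416

CDXVI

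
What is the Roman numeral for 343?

Convert 343 to Roman numerals:
  343 contains 3×100 (CCC)
  43 contains 1×40 (XL)
  3 contains 3×1 (III)

CCCXLIII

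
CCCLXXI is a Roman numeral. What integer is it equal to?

CCCLXXI: C=100, C=100, C=100, L=50, X=10, X=10, I=1
100 + 100 + 100 + 50 + 10 + 10 + 1 = 371

371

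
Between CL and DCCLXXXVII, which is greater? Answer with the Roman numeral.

CL = 150
DCCLXXXVII = 787
787 is larger

DCCLXXXVII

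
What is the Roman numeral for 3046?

Convert 3046 to Roman numerals:
  3046 contains 3×1000 (MMM)
  46 contains 1×40 (XL)
  6 contains 1×5 (V)
  1 contains 1×1 (I)

MMMXLVI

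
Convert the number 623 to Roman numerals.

Convert 623 to Roman numerals:
  623 contains 1×500 (D)
  123 contains 1×100 (C)
  23 contains 2×10 (XX)
  3 contains 3×1 (III)

DCXXIII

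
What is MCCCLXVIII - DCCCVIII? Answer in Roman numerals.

MCCCLXVIII = 1368
DCCCVIII = 808
1368 - 808 = 560

DLX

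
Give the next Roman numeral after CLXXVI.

CLXXVI = 176; next is 177

CLXXVII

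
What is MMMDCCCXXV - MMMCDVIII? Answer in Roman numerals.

MMMDCCCXXV = 3825
MMMCDVIII = 3408
3825 - 3408 = 417

CDXVII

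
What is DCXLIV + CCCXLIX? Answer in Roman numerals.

DCXLIV = 644
CCCXLIX = 349
644 + 349 = 993

CMXCIII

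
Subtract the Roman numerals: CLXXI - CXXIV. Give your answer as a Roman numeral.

CLXXI = 171
CXXIV = 124
171 - 124 = 47

XLVII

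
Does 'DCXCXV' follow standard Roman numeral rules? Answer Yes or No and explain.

'DCXCXV': X cannot come right after the subtractive pair XC: once X is subtracted in XC, the next symbol must be smaller than X

No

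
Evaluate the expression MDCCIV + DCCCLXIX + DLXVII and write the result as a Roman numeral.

MDCCIV = 1704, DCCCLXIX = 869, DLXVII = 567
1704 + 869 = 2573
2573 + 567 = 3140

MMMCXL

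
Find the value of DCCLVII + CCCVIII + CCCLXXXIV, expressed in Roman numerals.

DCCLVII = 757, CCCVIII = 308, CCCLXXXIV = 384
757 + 308 = 1065
1065 + 384 = 1449

MCDXLIX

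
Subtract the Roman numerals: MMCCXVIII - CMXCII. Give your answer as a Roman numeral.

MMCCXVIII = 2218
CMXCII = 992
2218 - 992 = 1226

MCCXXVI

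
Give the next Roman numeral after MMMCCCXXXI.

MMMCCCXXXI = 3331, so the next integer is 3331 + 1 = 3332

MMMCCCXXXII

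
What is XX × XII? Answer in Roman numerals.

XX = 20
XII = 12
20 × 12 = 240

CCXL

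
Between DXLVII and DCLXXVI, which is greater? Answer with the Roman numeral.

DXLVII = 547
DCLXXVI = 676
676 is larger

DCLXXVI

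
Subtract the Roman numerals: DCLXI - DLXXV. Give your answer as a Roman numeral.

DCLXI = 661
DLXXV = 575
661 - 575 = 86

LXXXVI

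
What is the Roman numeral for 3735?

Convert 3735 to Roman numerals:
  3735 contains 3×1000 (MMM)
  735 contains 1×500 (D)
  235 contains 2×100 (CC)
  35 contains 3×10 (XXX)
  5 contains 1×5 (V)

MMMDCCXXXV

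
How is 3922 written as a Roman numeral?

Convert 3922 to Roman numerals:
  3922 contains 3×1000 (MMM)
  922 contains 1×900 (CM)
  22 contains 2×10 (XX)
  2 contains 2×1 (II)

MMMCMXXII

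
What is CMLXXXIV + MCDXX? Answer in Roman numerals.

CMLXXXIV = 984
MCDXX = 1420
984 + 1420 = 2404

MMCDIV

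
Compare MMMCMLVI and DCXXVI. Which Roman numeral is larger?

MMMCMLVI = 3956
DCXXVI = 626
3956 is larger

MMMCMLVI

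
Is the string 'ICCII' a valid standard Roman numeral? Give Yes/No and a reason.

'ICCII': Invalid subtractive combination: IC

No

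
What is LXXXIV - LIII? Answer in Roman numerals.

LXXXIV = 84
LIII = 53
84 - 53 = 31

XXXI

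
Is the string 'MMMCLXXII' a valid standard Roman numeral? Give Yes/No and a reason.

'MMMCLXXII': Check the rules: uses only the symbols I, V, X, L, C, D, M; no symbol is repeated more than three times in a row; V, L and D each appear at most once; no smaller symbol precedes a larger one (values never increase from left to right). Value: M (1000) + M (1000) + M (1000) + C (100) + L (50) + X (10) + X (10) + I (1) + I (1) = 3172. So it is a valid standard Roman numeral.

Yes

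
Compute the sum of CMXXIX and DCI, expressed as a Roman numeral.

CMXXIX = 929
DCI = 601
929 + 601 = 1530

MDXXX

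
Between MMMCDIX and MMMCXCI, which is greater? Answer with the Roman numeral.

MMMCDIX = 3409
MMMCXCI = 3191
3409 is larger

MMMCDIX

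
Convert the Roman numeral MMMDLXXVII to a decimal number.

MMMDLXXVII: M=1000, M=1000, M=1000, D=500, L=50, X=10, X=10, V=5, I=1, I=1
1000 + 1000 + 1000 + 500 + 50 + 10 + 10 + 5 + 1 + 1 = 3577

3577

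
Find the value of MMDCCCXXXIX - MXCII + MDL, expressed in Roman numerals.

MMDCCCXXXIX = 2839, MXCII = 1092, MDL = 1550
2839 - 1092 = 1747
1747 + 1550 = 3297

MMMCCXCVII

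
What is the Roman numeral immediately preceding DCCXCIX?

DCCXCIX = 799; previous is 798

DCCXCVIII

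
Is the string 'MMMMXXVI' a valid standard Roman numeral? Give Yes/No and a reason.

'MMMMXXVI': More than 3 consecutive M's

No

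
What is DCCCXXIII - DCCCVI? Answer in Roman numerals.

DCCCXXIII = 823
DCCCVI = 806
823 - 806 = 17

XVII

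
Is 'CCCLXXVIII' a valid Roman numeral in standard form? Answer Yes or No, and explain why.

'CCCLXXVIII': Check the rules: uses only the symbols I, V, X, L, C, D, M; no symbol is repeated more than three times in a row; V, L and D each appear at most once; no smaller symbol precedes a larger one (values never increase from left to right). Value: C (100) + C (100) + C (100) + L (50) + X (10) + X (10) + V (5) + I (1) + I (1) + I (1) = 378. So it is a valid standard Roman numeral.

Yes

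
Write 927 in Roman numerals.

Convert 927 to Roman numerals:
  927 contains 1×900 (CM)
  27 contains 2×10 (XX)
  7 contains 1×5 (V)
  2 contains 2×1 (II)

CMXXVII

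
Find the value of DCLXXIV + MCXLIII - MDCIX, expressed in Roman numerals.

DCLXXIV = 674, MCXLIII = 1143, MDCIX = 1609
674 + 1143 = 1817
1817 - 1609 = 208

CCVIII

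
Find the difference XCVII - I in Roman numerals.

XCVII = 97
I = 1
97 - 1 = 96

XCVI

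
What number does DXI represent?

DXI: D=500, X=10, I=1
500 + 10 + 1 = 511

511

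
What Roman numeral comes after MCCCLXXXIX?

MCCCLXXXIX = 1389, so the next integer is 1389 + 1 = 1390

MCCCXC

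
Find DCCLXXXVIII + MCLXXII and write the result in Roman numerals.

DCCLXXXVIII = 788
MCLXXII = 1172
788 + 1172 = 1960

MCMLX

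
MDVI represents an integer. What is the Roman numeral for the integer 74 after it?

MDVI = 1506
1506 + 74 = 1580

MDLXXX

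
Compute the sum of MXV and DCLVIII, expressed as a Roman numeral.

MXV = 1015
DCLVIII = 658
1015 + 658 = 1673

MDCLXXIII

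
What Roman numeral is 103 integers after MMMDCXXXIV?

MMMDCXXXIV = 3634
3634 + 103 = 3737

MMMDCCXXXVII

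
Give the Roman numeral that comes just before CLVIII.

CLVIII = 158; previous is 157

CLVII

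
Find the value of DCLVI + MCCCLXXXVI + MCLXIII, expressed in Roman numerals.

DCLVI = 656, MCCCLXXXVI = 1386, MCLXIII = 1163
656 + 1386 = 2042
2042 + 1163 = 3205

MMMCCV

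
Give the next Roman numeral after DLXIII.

DLXIII = 563; next is 564

DLXIV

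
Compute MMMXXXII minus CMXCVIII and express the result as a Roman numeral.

MMMXXXII = 3032
CMXCVIII = 998
3032 - 998 = 2034

MMXXXIV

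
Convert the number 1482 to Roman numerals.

Convert 1482 to Roman numerals:
  1482 contains 1×1000 (M)
  482 contains 1×400 (CD)
  82 contains 1×50 (L)
  32 contains 3×10 (XXX)
  2 contains 2×1 (II)

MCDLXXXII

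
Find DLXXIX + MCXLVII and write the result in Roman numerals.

DLXXIX = 579
MCXLVII = 1147
579 + 1147 = 1726

MDCCXXVI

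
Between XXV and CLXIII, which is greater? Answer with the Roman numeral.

XXV = 25
CLXIII = 163
163 is larger

CLXIII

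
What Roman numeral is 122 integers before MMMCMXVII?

MMMCMXVII = 3917
3917 - 122 = 3795

MMMDCCXCV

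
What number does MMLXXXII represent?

MMLXXXII: M=1000, M=1000, L=50, X=10, X=10, X=10, I=1, I=1
1000 + 1000 + 50 + 10 + 10 + 10 + 1 + 1 = 2082

2082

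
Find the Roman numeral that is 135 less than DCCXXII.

DCCXXII = 722
722 - 135 = 587

DLXXXVII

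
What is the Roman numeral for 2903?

Convert 2903 to Roman numerals:
  2903 contains 2×1000 (MM)
  903 contains 1×900 (CM)
  3 contains 3×1 (III)

MMCMIII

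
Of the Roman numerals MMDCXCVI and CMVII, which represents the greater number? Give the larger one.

MMDCXCVI = 2696
CMVII = 907
2696 is larger

MMDCXCVI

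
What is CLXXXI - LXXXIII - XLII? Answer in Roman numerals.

CLXXXI = 181, LXXXIII = 83, XLII = 42
181 - 83 = 98
98 - 42 = 56

LVI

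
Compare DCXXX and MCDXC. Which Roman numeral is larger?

DCXXX = 630
MCDXC = 1490
1490 is larger

MCDXC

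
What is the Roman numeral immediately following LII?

LII = 52, so the next integer is 52 + 1 = 53

LIII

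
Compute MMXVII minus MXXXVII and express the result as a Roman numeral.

MMXVII = 2017
MXXXVII = 1037
2017 - 1037 = 980

CMLXXX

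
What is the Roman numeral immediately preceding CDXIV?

CDXIV = 414; previous is 413

CDXIII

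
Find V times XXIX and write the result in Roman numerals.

V = 5
XXIX = 29
5 × 29 = 145

CXLV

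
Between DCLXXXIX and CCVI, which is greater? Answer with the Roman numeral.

DCLXXXIX = 689
CCVI = 206
689 is larger

DCLXXXIX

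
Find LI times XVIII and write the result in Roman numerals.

LI = 51
XVIII = 18
51 × 18 = 918

CMXVIII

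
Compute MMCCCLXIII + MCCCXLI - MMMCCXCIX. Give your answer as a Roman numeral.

MMCCCLXIII = 2363, MCCCXLI = 1341, MMMCCXCIX = 3299
2363 + 1341 = 3704
3704 - 3299 = 405

CDV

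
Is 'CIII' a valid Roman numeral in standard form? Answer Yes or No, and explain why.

'CIII': Check the rules: uses only the symbols I, V, X, L, C, D, M; no symbol is repeated more than three times in a row; V, L and D each appear at most once; no smaller symbol precedes a larger one (values never increase from left to right). Value: C (100) + I (1) + I (1) + I (1) = 103. So it is a valid standard Roman numeral.

Yes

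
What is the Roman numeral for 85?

Convert 85 to Roman numerals:
  85 contains 1×50 (L)
  35 contains 3×10 (XXX)
  5 contains 1×5 (V)

LXXXV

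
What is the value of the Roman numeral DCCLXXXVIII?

DCCLXXXVIII: D=500, C=100, C=100, L=50, X=10, X=10, X=10, V=5, I=1, I=1, I=1
500 + 100 + 100 + 50 + 10 + 10 + 10 + 5 + 1 + 1 + 1 = 788

788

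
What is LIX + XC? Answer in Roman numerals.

LIX = 59
XC = 90
59 + 90 = 149

CXLIX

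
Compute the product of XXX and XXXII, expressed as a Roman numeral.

XXX = 30
XXXII = 32
30 × 32 = 960

CMLX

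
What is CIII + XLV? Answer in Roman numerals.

CIII = 103
XLV = 45
103 + 45 = 148

CXLVIII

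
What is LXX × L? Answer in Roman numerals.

LXX = 70
L = 50
70 × 50 = 3500

MMMD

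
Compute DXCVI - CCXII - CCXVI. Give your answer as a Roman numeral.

DXCVI = 596, CCXII = 212, CCXVI = 216
596 - 212 = 384
384 - 216 = 168

CLXVIII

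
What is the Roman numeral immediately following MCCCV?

MCCCV = 1305, so the next integer is 1305 + 1 = 1306

MCCCVI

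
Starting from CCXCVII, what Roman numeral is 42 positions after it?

CCXCVII = 297
297 + 42 = 339

CCCXXXIX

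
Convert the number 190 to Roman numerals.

Convert 190 to Roman numerals:
  190 contains 1×100 (C)
  90 contains 1×90 (XC)

CXC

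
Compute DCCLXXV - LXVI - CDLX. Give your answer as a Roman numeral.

DCCLXXV = 775, LXVI = 66, CDLX = 460
775 - 66 = 709
709 - 460 = 249

CCXLIX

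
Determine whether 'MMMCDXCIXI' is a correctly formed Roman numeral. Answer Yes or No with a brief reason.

'MMMCDXCIXI': I cannot come right after the subtractive pair IX: once I is subtracted in IX, the next symbol must be smaller than I

No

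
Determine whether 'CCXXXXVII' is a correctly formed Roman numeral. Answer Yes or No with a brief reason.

'CCXXXXVII': More than 3 consecutive X's

No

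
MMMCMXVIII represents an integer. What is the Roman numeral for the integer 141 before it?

MMMCMXVIII = 3918
3918 - 141 = 3777

MMMDCCLXXVII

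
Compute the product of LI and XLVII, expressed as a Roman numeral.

LI = 51
XLVII = 47
51 × 47 = 2397

MMCCCXCVII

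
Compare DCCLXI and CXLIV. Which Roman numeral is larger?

DCCLXI = 761
CXLIV = 144
761 is larger

DCCLXI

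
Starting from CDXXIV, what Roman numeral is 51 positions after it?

CDXXIV = 424
424 + 51 = 475

CDLXXV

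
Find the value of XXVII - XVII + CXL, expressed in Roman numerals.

XXVII = 27, XVII = 17, CXL = 140
27 - 17 = 10
10 + 140 = 150

CL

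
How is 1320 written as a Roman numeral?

Convert 1320 to Roman numerals:
  1320 contains 1×1000 (M)
  320 contains 3×100 (CCC)
  20 contains 2×10 (XX)

MCCCXX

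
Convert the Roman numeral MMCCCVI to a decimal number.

MMCCCVI: M=1000, M=1000, C=100, C=100, C=100, V=5, I=1
1000 + 1000 + 100 + 100 + 100 + 5 + 1 = 2306

2306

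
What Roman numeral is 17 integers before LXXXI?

LXXXI = 81
81 - 17 = 64

LXIV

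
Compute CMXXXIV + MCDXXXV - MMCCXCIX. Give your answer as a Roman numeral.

CMXXXIV = 934, MCDXXXV = 1435, MMCCXCIX = 2299
934 + 1435 = 2369
2369 - 2299 = 70

LXX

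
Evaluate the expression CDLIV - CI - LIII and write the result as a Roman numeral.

CDLIV = 454, CI = 101, LIII = 53
454 - 101 = 353
353 - 53 = 300

CCC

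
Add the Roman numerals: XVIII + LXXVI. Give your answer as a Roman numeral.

XVIII = 18
LXXVI = 76
18 + 76 = 94

XCIV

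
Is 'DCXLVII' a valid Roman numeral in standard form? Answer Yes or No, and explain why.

'DCXLVII': Check the rules: uses only the symbols I, V, X, L, C, D, M; no symbol is repeated more than three times in a row; V, L and D each appear at most once; the only place a smaller symbol precedes a larger one is the allowed subtractive pair XL, the symbol right after such a pair (if any) is smaller than the pair's first symbol, and otherwise the values never increase from left to right. Value: D (500) + C (100) + XL (40) + V (5) + I (1) + I (1) = 647. So it is a valid standard Roman numeral.

Yes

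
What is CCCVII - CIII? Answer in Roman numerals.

CCCVII = 307
CIII = 103
307 - 103 = 204

CCIV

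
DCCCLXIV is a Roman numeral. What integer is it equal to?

DCCCLXIV: D=500, C=100, C=100, C=100, L=50, X=10, IV=4
500 + 100 + 100 + 100 + 50 + 10 + 4 = 864

864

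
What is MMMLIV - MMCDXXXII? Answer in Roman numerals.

MMMLIV = 3054
MMCDXXXII = 2432
3054 - 2432 = 622

DCXXII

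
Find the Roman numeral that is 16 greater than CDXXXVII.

CDXXXVII = 437
437 + 16 = 453

CDLIII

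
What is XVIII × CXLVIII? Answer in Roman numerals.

XVIII = 18
CXLVIII = 148
18 × 148 = 2664

MMDCLXIV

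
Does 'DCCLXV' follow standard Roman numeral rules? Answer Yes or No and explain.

'DCCLXV': Check the rules: uses only the symbols I, V, X, L, C, D, M; no symbol is repeated more than three times in a row; V, L and D each appear at most once; no smaller symbol precedes a larger one (values never increase from left to right). Value: D (500) + C (100) + C (100) + L (50) + X (10) + V (5) = 765. So it is a valid standard Roman numeral.

Yes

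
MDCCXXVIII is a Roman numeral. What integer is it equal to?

MDCCXXVIII: M=1000, D=500, C=100, C=100, X=10, X=10, V=5, I=1, I=1, I=1
1000 + 500 + 100 + 100 + 10 + 10 + 5 + 1 + 1 + 1 = 1728

1728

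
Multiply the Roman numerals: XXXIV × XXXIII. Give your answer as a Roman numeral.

XXXIV = 34
XXXIII = 33
34 × 33 = 1122

MCXXII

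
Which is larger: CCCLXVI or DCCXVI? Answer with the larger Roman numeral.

CCCLXVI = 366
DCCXVI = 716
716 is larger

DCCXVI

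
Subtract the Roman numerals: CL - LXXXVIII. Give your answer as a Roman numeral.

CL = 150
LXXXVIII = 88
150 - 88 = 62

LXII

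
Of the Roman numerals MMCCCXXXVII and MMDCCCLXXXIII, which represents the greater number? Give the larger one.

MMCCCXXXVII = 2337
MMDCCCLXXXIII = 2883
2883 is larger

MMDCCCLXXXIII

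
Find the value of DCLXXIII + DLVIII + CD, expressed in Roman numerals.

DCLXXIII = 673, DLVIII = 558, CD = 400
673 + 558 = 1231
1231 + 400 = 1631

MDCXXXI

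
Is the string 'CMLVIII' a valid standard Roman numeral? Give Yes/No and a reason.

'CMLVIII': Check the rules: uses only the symbols I, V, X, L, C, D, M; no symbol is repeated more than three times in a row; V, L and D each appear at most once; the only place a smaller symbol precedes a larger one is the allowed subtractive pair CM, the symbol right after such a pair (if any) is smaller than the pair's first symbol, and otherwise the values never increase from left to right. Value: CM (900) + L (50) + V (5) + I (1) + I (1) + I (1) = 958. So it is a valid standard Roman numeral.

Yes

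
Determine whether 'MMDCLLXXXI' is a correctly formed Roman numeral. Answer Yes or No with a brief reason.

'MMDCLLXXXI': L should not appear more than once

No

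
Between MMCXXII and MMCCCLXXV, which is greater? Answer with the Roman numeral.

MMCXXII = 2122
MMCCCLXXV = 2375
2375 is larger

MMCCCLXXV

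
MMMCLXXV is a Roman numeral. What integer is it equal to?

MMMCLXXV: M=1000, M=1000, M=1000, C=100, L=50, X=10, X=10, V=5
1000 + 1000 + 1000 + 100 + 50 + 10 + 10 + 5 = 3175

3175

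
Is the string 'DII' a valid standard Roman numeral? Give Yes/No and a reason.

'DII': Check the rules: uses only the symbols I, V, X, L, C, D, M; no symbol is repeated more than three times in a row; V, L and D each appear at most once; no smaller symbol precedes a larger one (values never increase from left to right). Value: D (500) + I (1) + I (1) = 502. So it is a valid standard Roman numeral.

Yes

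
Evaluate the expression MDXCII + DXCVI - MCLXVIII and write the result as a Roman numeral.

MDXCII = 1592, DXCVI = 596, MCLXVIII = 1168
1592 + 596 = 2188
2188 - 1168 = 1020

MXX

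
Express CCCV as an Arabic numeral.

CCCV: C=100, C=100, C=100, V=5
100 + 100 + 100 + 5 = 305

305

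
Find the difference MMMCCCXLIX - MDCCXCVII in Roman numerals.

MMMCCCXLIX = 3349
MDCCXCVII = 1797
3349 - 1797 = 1552

MDLII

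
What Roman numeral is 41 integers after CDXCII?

CDXCII = 492
492 + 41 = 533

DXXXIII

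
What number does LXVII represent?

LXVII: L=50, X=10, V=5, I=1, I=1
50 + 10 + 5 + 1 + 1 = 67

67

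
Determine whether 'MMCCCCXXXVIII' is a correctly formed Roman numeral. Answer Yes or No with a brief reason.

'MMCCCCXXXVIII': More than 3 consecutive C's

No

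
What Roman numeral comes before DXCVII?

DXCVII = 597, so the previous integer is 597 - 1 = 596

DXCVI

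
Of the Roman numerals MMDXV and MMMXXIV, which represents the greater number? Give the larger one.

MMDXV = 2515
MMMXXIV = 3024
3024 is larger

MMMXXIV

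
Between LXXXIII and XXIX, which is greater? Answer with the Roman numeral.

LXXXIII = 83
XXIX = 29
83 is larger

LXXXIII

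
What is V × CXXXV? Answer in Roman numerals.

V = 5
CXXXV = 135
5 × 135 = 675

DCLXXV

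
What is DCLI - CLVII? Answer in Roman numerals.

DCLI = 651
CLVII = 157
651 - 157 = 494

CDXCIV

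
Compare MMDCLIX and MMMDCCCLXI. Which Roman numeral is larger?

MMDCLIX = 2659
MMMDCCCLXI = 3861
3861 is larger

MMMDCCCLXI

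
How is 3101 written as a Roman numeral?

Convert 3101 to Roman numerals:
  3101 contains 3×1000 (MMM)
  101 contains 1×100 (C)
  1 contains 1×1 (I)

MMMCI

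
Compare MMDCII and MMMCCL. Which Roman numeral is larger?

MMDCII = 2602
MMMCCL = 3250
3250 is larger

MMMCCL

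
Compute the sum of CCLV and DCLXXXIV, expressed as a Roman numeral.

CCLV = 255
DCLXXXIV = 684
255 + 684 = 939

CMXXXIX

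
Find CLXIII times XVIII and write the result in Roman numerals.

CLXIII = 163
XVIII = 18
163 × 18 = 2934

MMCMXXXIV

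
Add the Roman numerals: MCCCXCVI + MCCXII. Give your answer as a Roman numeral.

MCCCXCVI = 1396
MCCXII = 1212
1396 + 1212 = 2608

MMDCVIII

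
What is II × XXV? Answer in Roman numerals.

II = 2
XXV = 25
2 × 25 = 50

L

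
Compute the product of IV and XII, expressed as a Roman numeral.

IV = 4
XII = 12
4 × 12 = 48

XLVIII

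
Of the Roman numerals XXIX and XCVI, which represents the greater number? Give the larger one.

XXIX = 29
XCVI = 96
96 is larger

XCVI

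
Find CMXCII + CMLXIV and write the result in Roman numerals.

CMXCII = 992
CMLXIV = 964
992 + 964 = 1956

MCMLVI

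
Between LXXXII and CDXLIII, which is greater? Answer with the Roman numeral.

LXXXII = 82
CDXLIII = 443
443 is larger

CDXLIII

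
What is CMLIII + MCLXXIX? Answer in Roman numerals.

CMLIII = 953
MCLXXIX = 1179
953 + 1179 = 2132

MMCXXXII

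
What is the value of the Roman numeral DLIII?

DLIII: D=500, L=50, I=1, I=1, I=1
500 + 50 + 1 + 1 + 1 = 553

553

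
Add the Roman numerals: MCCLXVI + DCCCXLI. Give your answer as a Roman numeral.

MCCLXVI = 1266
DCCCXLI = 841
1266 + 841 = 2107

MMCVII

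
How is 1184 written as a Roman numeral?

Convert 1184 to Roman numerals:
  1184 contains 1×1000 (M)
  184 contains 1×100 (C)
  84 contains 1×50 (L)
  34 contains 3×10 (XXX)
  4 contains 1×4 (IV)

MCLXXXIV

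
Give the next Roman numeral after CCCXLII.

CCCXLII = 342; next is 343

CCCXLIII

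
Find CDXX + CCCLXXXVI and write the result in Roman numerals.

CDXX = 420
CCCLXXXVI = 386
420 + 386 = 806

DCCCVI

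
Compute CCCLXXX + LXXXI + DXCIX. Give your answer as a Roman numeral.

CCCLXXX = 380, LXXXI = 81, DXCIX = 599
380 + 81 = 461
461 + 599 = 1060

MLX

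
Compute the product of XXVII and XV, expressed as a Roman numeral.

XXVII = 27
XV = 15
27 × 15 = 405

CDV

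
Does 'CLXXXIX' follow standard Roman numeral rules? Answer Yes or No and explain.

'CLXXXIX': Check the rules: uses only the symbols I, V, X, L, C, D, M; no symbol is repeated more than three times in a row; V, L and D each appear at most once; the only place a smaller symbol precedes a larger one is the allowed subtractive pair IX, the symbol right after such a pair (if any) is smaller than the pair's first symbol, and otherwise the values never increase from left to right. Value: C (100) + L (50) + X (10) + X (10) + X (10) + IX (9) = 189. So it is a valid standard Roman numeral.

Yes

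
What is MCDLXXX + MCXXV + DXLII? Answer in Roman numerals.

MCDLXXX = 1480, MCXXV = 1125, DXLII = 542
1480 + 1125 = 2605
2605 + 542 = 3147

MMMCXLVII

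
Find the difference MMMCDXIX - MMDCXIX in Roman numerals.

MMMCDXIX = 3419
MMDCXIX = 2619
3419 - 2619 = 800

DCCC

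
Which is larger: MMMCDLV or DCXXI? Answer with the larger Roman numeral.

MMMCDLV = 3455
DCXXI = 621
3455 is larger

MMMCDLV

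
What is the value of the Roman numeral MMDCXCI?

MMDCXCI: M=1000, M=1000, D=500, C=100, XC=90, I=1
1000 + 1000 + 500 + 100 + 90 + 1 = 2691

2691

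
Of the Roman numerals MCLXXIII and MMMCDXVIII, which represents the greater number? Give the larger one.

MCLXXIII = 1173
MMMCDXVIII = 3418
3418 is larger

MMMCDXVIII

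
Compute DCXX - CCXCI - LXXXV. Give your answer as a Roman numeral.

DCXX = 620, CCXCI = 291, LXXXV = 85
620 - 291 = 329
329 - 85 = 244

CCXLIV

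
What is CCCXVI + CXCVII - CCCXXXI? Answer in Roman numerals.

CCCXVI = 316, CXCVII = 197, CCCXXXI = 331
316 + 197 = 513
513 - 331 = 182

CLXXXII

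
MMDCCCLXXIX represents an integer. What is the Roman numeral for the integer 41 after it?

MMDCCCLXXIX = 2879
2879 + 41 = 2920

MMCMXX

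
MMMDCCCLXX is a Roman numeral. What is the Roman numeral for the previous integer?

MMMDCCCLXX = 3870, so the previous integer is 3870 - 1 = 3869

MMMDCCCLXIX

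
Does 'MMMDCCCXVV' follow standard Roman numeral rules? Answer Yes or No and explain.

'MMMDCCCXVV': V should not appear more than once

No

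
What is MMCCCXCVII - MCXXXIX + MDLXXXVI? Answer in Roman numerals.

MMCCCXCVII = 2397, MCXXXIX = 1139, MDLXXXVI = 1586
2397 - 1139 = 1258
1258 + 1586 = 2844

MMDCCCXLIV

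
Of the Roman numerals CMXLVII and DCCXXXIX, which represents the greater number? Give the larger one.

CMXLVII = 947
DCCXXXIX = 739
947 is larger

CMXLVII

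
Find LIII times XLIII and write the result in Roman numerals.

LIII = 53
XLIII = 43
53 × 43 = 2279

MMCCLXXIX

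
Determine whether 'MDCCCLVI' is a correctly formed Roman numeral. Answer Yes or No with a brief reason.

'MDCCCLVI': Check the rules: uses only the symbols I, V, X, L, C, D, M; no symbol is repeated more than three times in a row; V, L and D each appear at most once; no smaller symbol precedes a larger one (values never increase from left to right). Value: M (1000) + D (500) + C (100) + C (100) + C (100) + L (50) + V (5) + I (1) = 1856. So it is a valid standard Roman numeral.

Yes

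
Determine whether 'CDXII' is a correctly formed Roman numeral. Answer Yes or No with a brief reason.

'CDXII': Check the rules: uses only the symbols I, V, X, L, C, D, M; no symbol is repeated more than three times in a row; V, L and D each appear at most once; the only place a smaller symbol precedes a larger one is the allowed subtractive pair CD, the symbol right after such a pair (if any) is smaller than the pair's first symbol, and otherwise the values never increase from left to right. Value: CD (400) + X (10) + I (1) + I (1) = 412. So it is a valid standard Roman numeral.

Yes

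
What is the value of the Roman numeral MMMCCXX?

MMMCCXX: M=1000, M=1000, M=1000, C=100, C=100, X=10, X=10
1000 + 1000 + 1000 + 100 + 100 + 10 + 10 = 3220

3220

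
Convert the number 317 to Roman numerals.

Convert 317 to Roman numerals:
  317 contains 3×100 (CCC)
  17 contains 1×10 (X)
  7 contains 1×5 (V)
  2 contains 2×1 (II)

CCCXVII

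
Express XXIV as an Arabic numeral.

XXIV: X=10, X=10, IV=4
10 + 10 + 4 = 24

24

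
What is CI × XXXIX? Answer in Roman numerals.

CI = 101
XXXIX = 39
101 × 39 = 3939

MMMCMXXXIX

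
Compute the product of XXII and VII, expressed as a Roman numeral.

XXII = 22
VII = 7
22 × 7 = 154

CLIV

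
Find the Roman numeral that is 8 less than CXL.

CXL = 140
140 - 8 = 132

CXXXII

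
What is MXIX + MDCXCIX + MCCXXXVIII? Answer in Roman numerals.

MXIX = 1019, MDCXCIX = 1699, MCCXXXVIII = 1238
1019 + 1699 = 2718
2718 + 1238 = 3956

MMMCMLVI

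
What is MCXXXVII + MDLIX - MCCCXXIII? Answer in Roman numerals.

MCXXXVII = 1137, MDLIX = 1559, MCCCXXIII = 1323
1137 + 1559 = 2696
2696 - 1323 = 1373

MCCCLXXIII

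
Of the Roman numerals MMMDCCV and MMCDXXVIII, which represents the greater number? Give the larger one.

MMMDCCV = 3705
MMCDXXVIII = 2428
3705 is larger

MMMDCCV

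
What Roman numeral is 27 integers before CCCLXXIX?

CCCLXXIX = 379
379 - 27 = 352

CCCLII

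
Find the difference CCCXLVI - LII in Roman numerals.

CCCXLVI = 346
LII = 52
346 - 52 = 294

CCXCIV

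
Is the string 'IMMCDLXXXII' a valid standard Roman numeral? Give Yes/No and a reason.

'IMMCDLXXXII': Invalid subtractive combination: IM

No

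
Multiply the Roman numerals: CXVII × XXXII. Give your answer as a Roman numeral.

CXVII = 117
XXXII = 32
117 × 32 = 3744

MMMDCCXLIV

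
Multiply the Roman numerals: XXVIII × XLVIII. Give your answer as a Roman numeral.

XXVIII = 28
XLVIII = 48
28 × 48 = 1344

MCCCXLIV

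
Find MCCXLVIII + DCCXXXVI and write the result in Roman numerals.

MCCXLVIII = 1248
DCCXXXVI = 736
1248 + 736 = 1984

MCMLXXXIV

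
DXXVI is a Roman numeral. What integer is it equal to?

DXXVI: D=500, X=10, X=10, V=5, I=1
500 + 10 + 10 + 5 + 1 = 526

526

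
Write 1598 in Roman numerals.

Convert 1598 to Roman numerals:
  1598 contains 1×1000 (M)
  598 contains 1×500 (D)
  98 contains 1×90 (XC)
  8 contains 1×5 (V)
  3 contains 3×1 (III)

MDXCVIII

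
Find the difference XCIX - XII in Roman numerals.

XCIX = 99
XII = 12
99 - 12 = 87

LXXXVII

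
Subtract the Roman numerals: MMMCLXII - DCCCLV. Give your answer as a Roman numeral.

MMMCLXII = 3162
DCCCLV = 855
3162 - 855 = 2307

MMCCCVII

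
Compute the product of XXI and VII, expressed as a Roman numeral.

XXI = 21
VII = 7
21 × 7 = 147

CXLVII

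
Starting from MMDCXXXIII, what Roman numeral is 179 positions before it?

MMDCXXXIII = 2633
2633 - 179 = 2454

MMCDLIV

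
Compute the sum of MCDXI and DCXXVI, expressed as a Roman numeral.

MCDXI = 1411
DCXXVI = 626
1411 + 626 = 2037

MMXXXVII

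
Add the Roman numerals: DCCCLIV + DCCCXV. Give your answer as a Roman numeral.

DCCCLIV = 854
DCCCXV = 815
854 + 815 = 1669

MDCLXIX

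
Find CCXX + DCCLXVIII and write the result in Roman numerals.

CCXX = 220
DCCLXVIII = 768
220 + 768 = 988

CMLXXXVIII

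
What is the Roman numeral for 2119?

Convert 2119 to Roman numerals:
  2119 contains 2×1000 (MM)
  119 contains 1×100 (C)
  19 contains 1×10 (X)
  9 contains 1×9 (IX)

MMCXIX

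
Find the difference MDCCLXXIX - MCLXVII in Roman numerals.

MDCCLXXIX = 1779
MCLXVII = 1167
1779 - 1167 = 612

DCXII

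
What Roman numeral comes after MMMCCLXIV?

MMMCCLXIV = 3264; next is 3265

MMMCCLXV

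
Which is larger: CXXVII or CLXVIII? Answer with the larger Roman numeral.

CXXVII = 127
CLXVIII = 168
168 is larger

CLXVIII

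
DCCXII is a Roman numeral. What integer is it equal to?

DCCXII: D=500, C=100, C=100, X=10, I=1, I=1
500 + 100 + 100 + 10 + 1 + 1 = 712

712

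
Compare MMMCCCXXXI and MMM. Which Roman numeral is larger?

MMMCCCXXXI = 3331
MMM = 3000
3331 is larger

MMMCCCXXXI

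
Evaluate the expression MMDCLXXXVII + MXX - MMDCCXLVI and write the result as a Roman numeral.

MMDCLXXXVII = 2687, MXX = 1020, MMDCCXLVI = 2746
2687 + 1020 = 3707
3707 - 2746 = 961

CMLXI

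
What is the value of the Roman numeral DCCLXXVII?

DCCLXXVII: D=500, C=100, C=100, L=50, X=10, X=10, V=5, I=1, I=1
500 + 100 + 100 + 50 + 10 + 10 + 5 + 1 + 1 = 777

777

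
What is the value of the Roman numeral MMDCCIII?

MMDCCIII: M=1000, M=1000, D=500, C=100, C=100, I=1, I=1, I=1
1000 + 1000 + 500 + 100 + 100 + 1 + 1 + 1 = 2703

2703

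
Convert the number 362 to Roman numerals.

Convert 362 to Roman numerals:
  362 contains 3×100 (CCC)
  62 contains 1×50 (L)
  12 contains 1×10 (X)
  2 contains 2×1 (II)

CCCLXII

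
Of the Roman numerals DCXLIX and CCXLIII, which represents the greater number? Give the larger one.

DCXLIX = 649
CCXLIII = 243
649 is larger

DCXLIX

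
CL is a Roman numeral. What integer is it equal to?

CL: C=100, L=50
100 + 50 = 150

150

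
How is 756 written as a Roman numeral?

Convert 756 to Roman numerals:
  756 contains 1×500 (D)
  256 contains 2×100 (CC)
  56 contains 1×50 (L)
  6 contains 1×5 (V)
  1 contains 1×1 (I)

DCCLVI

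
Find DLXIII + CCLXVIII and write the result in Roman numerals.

DLXIII = 563
CCLXVIII = 268
563 + 268 = 831

DCCCXXXI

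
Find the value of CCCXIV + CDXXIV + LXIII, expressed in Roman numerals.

CCCXIV = 314, CDXXIV = 424, LXIII = 63
314 + 424 = 738
738 + 63 = 801

DCCCI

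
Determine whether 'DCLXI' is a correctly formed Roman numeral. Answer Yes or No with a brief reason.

'DCLXI': Check the rules: uses only the symbols I, V, X, L, C, D, M; no symbol is repeated more than three times in a row; V, L and D each appear at most once; no smaller symbol precedes a larger one (values never increase from left to right). Value: D (500) + C (100) + L (50) + X (10) + I (1) = 661. So it is a valid standard Roman numeral.

Yes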